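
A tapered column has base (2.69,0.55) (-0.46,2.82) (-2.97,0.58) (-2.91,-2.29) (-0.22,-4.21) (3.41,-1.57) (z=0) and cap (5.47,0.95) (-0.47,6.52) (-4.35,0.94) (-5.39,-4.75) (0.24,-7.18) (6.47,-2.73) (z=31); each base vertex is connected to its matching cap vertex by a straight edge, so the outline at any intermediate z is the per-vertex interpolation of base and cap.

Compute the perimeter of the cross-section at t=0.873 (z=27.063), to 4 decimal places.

Cross-section at t=0.873: each vertex is (1-t)·p0[i] + t·p1[i].
  v1: (1-0.873)·(2.69,0.55) + 0.873·(5.47,0.95) = (5.1169,0.8992)
  v2: (1-0.873)·(-0.46,2.82) + 0.873·(-0.47,6.52) = (-0.4687,6.0501)
  v3: (1-0.873)·(-2.97,0.58) + 0.873·(-4.35,0.94) = (-4.1747,0.8943)
  v4: (1-0.873)·(-2.91,-2.29) + 0.873·(-5.39,-4.75) = (-5.0750,-4.4376)
  v5: (1-0.873)·(-0.22,-4.21) + 0.873·(0.24,-7.18) = (0.1816,-6.8028)
  v6: (1-0.873)·(3.41,-1.57) + 0.873·(6.47,-2.73) = (6.0814,-2.5827)
Perimeter = Σ |v_{i+1} − v_i|:
  edge 1→2: √(-5.5857² + 5.1509²) = 7.5981 (running 7.5981)
  edge 2→3: √(-3.7060² + -5.1558²) = 6.3496 (running 13.9477)
  edge 3→4: √(-0.9003² + -5.3319²) = 5.4073 (running 19.3550)
  edge 4→5: √(5.2566² + -2.3652²) = 5.7642 (running 25.1193)
  edge 5→6: √(5.8998² + 4.2201²) = 7.2538 (running 32.3730)
  edge 6→1: √(-0.9644² + 3.4819²) = 3.6130 (running 35.9860)
Perimeter = 35.9860

Perimeter at t=0.873: 35.9860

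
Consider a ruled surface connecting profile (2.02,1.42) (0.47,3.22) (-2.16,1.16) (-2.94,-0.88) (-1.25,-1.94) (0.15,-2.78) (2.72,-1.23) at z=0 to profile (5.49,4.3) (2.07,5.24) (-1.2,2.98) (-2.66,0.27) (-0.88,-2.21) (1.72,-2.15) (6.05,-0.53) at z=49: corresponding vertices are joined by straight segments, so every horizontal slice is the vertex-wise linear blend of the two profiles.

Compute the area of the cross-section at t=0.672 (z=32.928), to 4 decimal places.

Cross-section at t=0.672: each vertex is (1-t)·p0[i] + t·p1[i].
  v1: (1-0.672)·(2.02,1.42) + 0.672·(5.49,4.3) = (4.3518,3.3554)
  v2: (1-0.672)·(0.47,3.22) + 0.672·(2.07,5.24) = (1.5452,4.5774)
  v3: (1-0.672)·(-2.16,1.16) + 0.672·(-1.2,2.98) = (-1.5149,2.3830)
  v4: (1-0.672)·(-2.94,-0.88) + 0.672·(-2.66,0.27) = (-2.7518,-0.1072)
  v5: (1-0.672)·(-1.25,-1.94) + 0.672·(-0.88,-2.21) = (-1.0014,-2.1214)
  v6: (1-0.672)·(0.15,-2.78) + 0.672·(1.72,-2.15) = (1.2050,-2.3566)
  v7: (1-0.672)·(2.72,-1.23) + 0.672·(6.05,-0.53) = (4.9578,-0.7596)
Shoelace sum Σ(x_i·y_{i+1} − x_{i+1}·y_i):
  i=1: 4.3518·4.5774 − 1.5452·3.3554 = +14.7356 (running +14.7356)
  i=2: 1.5452·2.3830 − -1.5149·4.5774 = +10.6165 (running +25.3521)
  i=3: -1.5149·-0.1072 − -2.7518·2.3830 = +6.7201 (running +32.0723)
  i=4: -2.7518·-2.1214 − -1.0014·-0.1072 = +5.7305 (running +37.8028)
  i=5: -1.0014·-2.3566 − 1.2050·-2.1214 = +4.9163 (running +42.7191)
  i=6: 1.2050·-0.7596 − 4.9578·-2.3566 = +10.7683 (running +53.4874)
  i=7: 4.9578·3.3554 − 4.3518·-0.7596 = +19.9407 (running +73.4281)
Area = |Σ|/2 = |73.4281|/2 = 36.7140

Area at t=0.672: 36.7140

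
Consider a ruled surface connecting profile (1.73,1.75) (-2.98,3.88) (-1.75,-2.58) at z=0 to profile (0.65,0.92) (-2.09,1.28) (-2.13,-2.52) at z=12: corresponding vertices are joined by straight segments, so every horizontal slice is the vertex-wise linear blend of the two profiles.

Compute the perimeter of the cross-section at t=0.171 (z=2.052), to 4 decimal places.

Cross-section at t=0.171: each vertex is (1-t)·p0[i] + t·p1[i].
  v1: (1-0.171)·(1.73,1.75) + 0.171·(0.65,0.92) = (1.5453,1.6081)
  v2: (1-0.171)·(-2.98,3.88) + 0.171·(-2.09,1.28) = (-2.8278,3.4354)
  v3: (1-0.171)·(-1.75,-2.58) + 0.171·(-2.13,-2.52) = (-1.8150,-2.5697)
Perimeter = Σ |v_{i+1} − v_i|:
  edge 1→2: √(-4.3731² + 1.8273²) = 4.7396 (running 4.7396)
  edge 2→3: √(1.0128² + -6.0051²) = 6.0900 (running 10.8295)
  edge 3→1: √(3.3603² + 4.1778²) = 5.3615 (running 16.1910)
Perimeter = 16.1910

Perimeter at t=0.171: 16.1910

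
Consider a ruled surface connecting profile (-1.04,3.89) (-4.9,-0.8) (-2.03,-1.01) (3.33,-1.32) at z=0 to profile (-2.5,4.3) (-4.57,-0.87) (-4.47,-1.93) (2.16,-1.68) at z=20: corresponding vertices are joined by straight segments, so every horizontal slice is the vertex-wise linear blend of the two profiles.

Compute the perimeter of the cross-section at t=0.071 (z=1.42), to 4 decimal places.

Perimeter at t=0.071: 21.0200

Cross-section at t=0.071: each vertex is (1-t)·p0[i] + t·p1[i].
  v1: (1-0.071)·(-1.04,3.89) + 0.071·(-2.5,4.3) = (-1.1437,3.9191)
  v2: (1-0.071)·(-4.9,-0.8) + 0.071·(-4.57,-0.87) = (-4.8766,-0.8050)
  v3: (1-0.071)·(-2.03,-1.01) + 0.071·(-4.47,-1.93) = (-2.2032,-1.0753)
  v4: (1-0.071)·(3.33,-1.32) + 0.071·(2.16,-1.68) = (3.2469,-1.3456)
Perimeter = Σ |v_{i+1} − v_i|:
  edge 1→2: √(-3.7329² + -4.7241²) = 6.0209 (running 6.0209)
  edge 2→3: √(2.6733² + -0.2703²) = 2.6870 (running 8.7079)
  edge 3→4: √(5.4502² + -0.2702²) = 5.4569 (running 14.1648)
  edge 4→1: √(-4.3906² + 5.2647²) = 6.8552 (running 21.0200)
Perimeter = 21.0200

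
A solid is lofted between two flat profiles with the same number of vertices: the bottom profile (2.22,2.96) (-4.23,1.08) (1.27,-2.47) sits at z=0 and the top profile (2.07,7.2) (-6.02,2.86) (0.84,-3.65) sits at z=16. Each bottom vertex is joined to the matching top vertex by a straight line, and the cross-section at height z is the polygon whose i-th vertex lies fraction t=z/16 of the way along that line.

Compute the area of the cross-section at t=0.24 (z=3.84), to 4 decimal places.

Area at t=0.24: 21.7750

Cross-section at t=0.24: each vertex is (1-t)·p0[i] + t·p1[i].
  v1: (1-0.24)·(2.22,2.96) + 0.24·(2.07,7.2) = (2.1840,3.9776)
  v2: (1-0.24)·(-4.23,1.08) + 0.24·(-6.02,2.86) = (-4.6596,1.5072)
  v3: (1-0.24)·(1.27,-2.47) + 0.24·(0.84,-3.65) = (1.1668,-2.7532)
Shoelace sum Σ(x_i·y_{i+1} − x_{i+1}·y_i):
  i=1: 2.1840·1.5072 − -4.6596·3.9776 = +21.8257 (running +21.8257)
  i=2: -4.6596·-2.7532 − 1.1668·1.5072 = +11.0702 (running +32.8960)
  i=3: 1.1668·3.9776 − 2.1840·-2.7532 = +10.6541 (running +43.5500)
Area = |Σ|/2 = |43.5500|/2 = 21.7750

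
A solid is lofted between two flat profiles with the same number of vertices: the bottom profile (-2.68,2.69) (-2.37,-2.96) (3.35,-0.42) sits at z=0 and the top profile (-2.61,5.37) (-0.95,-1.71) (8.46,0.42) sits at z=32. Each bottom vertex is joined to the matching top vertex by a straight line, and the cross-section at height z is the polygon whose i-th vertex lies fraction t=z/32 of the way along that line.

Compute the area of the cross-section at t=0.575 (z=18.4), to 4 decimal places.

Cross-section at t=0.575: each vertex is (1-t)·p0[i] + t·p1[i].
  v1: (1-0.575)·(-2.68,2.69) + 0.575·(-2.61,5.37) = (-2.6398,4.2310)
  v2: (1-0.575)·(-2.37,-2.96) + 0.575·(-0.95,-1.71) = (-1.5535,-2.2412)
  v3: (1-0.575)·(3.35,-0.42) + 0.575·(8.46,0.42) = (6.2883,0.0630)
Shoelace sum Σ(x_i·y_{i+1} − x_{i+1}·y_i):
  i=1: -2.6398·-2.2412 − -1.5535·4.2310 = +12.4892 (running +12.4892)
  i=2: -1.5535·0.0630 − 6.2883·-2.2412 = +13.9957 (running +26.4849)
  i=3: 6.2883·4.2310 − -2.6398·0.0630 = +26.7719 (running +53.2568)
Area = |Σ|/2 = |53.2568|/2 = 26.6284

Area at t=0.575: 26.6284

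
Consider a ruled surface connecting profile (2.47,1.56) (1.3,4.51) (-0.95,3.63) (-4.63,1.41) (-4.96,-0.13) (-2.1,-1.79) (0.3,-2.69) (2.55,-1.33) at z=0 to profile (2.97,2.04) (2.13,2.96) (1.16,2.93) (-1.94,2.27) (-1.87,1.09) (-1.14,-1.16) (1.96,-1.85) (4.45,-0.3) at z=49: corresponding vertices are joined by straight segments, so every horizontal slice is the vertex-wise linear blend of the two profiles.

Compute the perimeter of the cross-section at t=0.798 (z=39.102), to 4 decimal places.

Cross-section at t=0.798: each vertex is (1-t)·p0[i] + t·p1[i].
  v1: (1-0.798)·(2.47,1.56) + 0.798·(2.97,2.04) = (2.8690,1.9430)
  v2: (1-0.798)·(1.3,4.51) + 0.798·(2.13,2.96) = (1.9623,3.2731)
  v3: (1-0.798)·(-0.95,3.63) + 0.798·(1.16,2.93) = (0.7338,3.0714)
  v4: (1-0.798)·(-4.63,1.41) + 0.798·(-1.94,2.27) = (-2.4834,2.0963)
  v5: (1-0.798)·(-4.96,-0.13) + 0.798·(-1.87,1.09) = (-2.4942,0.8436)
  v6: (1-0.798)·(-2.1,-1.79) + 0.798·(-1.14,-1.16) = (-1.3339,-1.2873)
  v7: (1-0.798)·(0.3,-2.69) + 0.798·(1.96,-1.85) = (1.6247,-2.0197)
  v8: (1-0.798)·(2.55,-1.33) + 0.798·(4.45,-0.3) = (4.0662,-0.5081)
Perimeter = Σ |v_{i+1} − v_i|:
  edge 1→2: √(-0.9067² + 1.3301²) = 1.6097 (running 1.6097)
  edge 2→3: √(-1.2286² + -0.2017²) = 1.2450 (running 2.8547)
  edge 3→4: √(-3.2172² + -0.9751²) = 3.3617 (running 6.2164)
  edge 4→5: √(-0.0108² + -1.2527²) = 1.2528 (running 7.4692)
  edge 5→6: √(1.1603² + -2.1308²) = 2.4262 (running 9.8954)
  edge 6→7: √(2.9586² + -0.7324²) = 3.0479 (running 12.9433)
  edge 7→8: √(2.4415² + 1.5116²) = 2.8716 (running 15.8149)
  edge 8→1: √(-1.1972² + 2.4511²) = 2.7279 (running 18.5427)
Perimeter = 18.5427

Perimeter at t=0.798: 18.5427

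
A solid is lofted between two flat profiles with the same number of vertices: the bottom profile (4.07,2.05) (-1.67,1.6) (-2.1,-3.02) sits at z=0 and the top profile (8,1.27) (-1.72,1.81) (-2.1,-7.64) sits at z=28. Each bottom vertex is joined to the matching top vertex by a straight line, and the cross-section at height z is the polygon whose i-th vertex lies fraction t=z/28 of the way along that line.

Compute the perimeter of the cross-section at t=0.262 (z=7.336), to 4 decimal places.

Perimeter at t=0.262: 22.1066

Cross-section at t=0.262: each vertex is (1-t)·p0[i] + t·p1[i].
  v1: (1-0.262)·(4.07,2.05) + 0.262·(8,1.27) = (5.0997,1.8456)
  v2: (1-0.262)·(-1.67,1.6) + 0.262·(-1.72,1.81) = (-1.6831,1.6550)
  v3: (1-0.262)·(-2.1,-3.02) + 0.262·(-2.1,-7.64) = (-2.1000,-4.2304)
Perimeter = Σ |v_{i+1} − v_i|:
  edge 1→2: √(-6.7828² + -0.1906²) = 6.7854 (running 6.7854)
  edge 2→3: √(-0.4169² + -5.8855²) = 5.9002 (running 12.6856)
  edge 3→1: √(7.1997² + 6.0761²) = 9.4209 (running 22.1066)
Perimeter = 22.1066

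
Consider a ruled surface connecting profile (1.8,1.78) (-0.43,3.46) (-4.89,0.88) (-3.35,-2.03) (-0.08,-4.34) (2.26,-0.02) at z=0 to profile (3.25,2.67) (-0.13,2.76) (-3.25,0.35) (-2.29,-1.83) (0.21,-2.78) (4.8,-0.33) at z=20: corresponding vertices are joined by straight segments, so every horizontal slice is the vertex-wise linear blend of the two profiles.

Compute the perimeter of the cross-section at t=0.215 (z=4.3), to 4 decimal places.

Perimeter at t=0.215: 21.5011

Cross-section at t=0.215: each vertex is (1-t)·p0[i] + t·p1[i].
  v1: (1-0.215)·(1.8,1.78) + 0.215·(3.25,2.67) = (2.1117,1.9713)
  v2: (1-0.215)·(-0.43,3.46) + 0.215·(-0.13,2.76) = (-0.3655,3.3095)
  v3: (1-0.215)·(-4.89,0.88) + 0.215·(-3.25,0.35) = (-4.5374,0.7661)
  v4: (1-0.215)·(-3.35,-2.03) + 0.215·(-2.29,-1.83) = (-3.1221,-1.9870)
  v5: (1-0.215)·(-0.08,-4.34) + 0.215·(0.21,-2.78) = (-0.0177,-4.0046)
  v6: (1-0.215)·(2.26,-0.02) + 0.215·(4.8,-0.33) = (2.8061,-0.0867)
Perimeter = Σ |v_{i+1} − v_i|:
  edge 1→2: √(-2.4772² + 1.3381²) = 2.8156 (running 2.8156)
  edge 2→3: √(-4.1719² + -2.5434²) = 4.8861 (running 7.7017)
  edge 3→4: √(1.4153² + -2.7530²) = 3.0955 (running 10.7972)
  edge 4→5: √(3.1044² + -2.0176²) = 3.7025 (running 14.4997)
  edge 5→6: √(2.8237² + 3.9179²) = 4.8295 (running 19.3292)
  edge 6→1: √(-0.6944² + 2.0580²) = 2.1720 (running 21.5011)
Perimeter = 21.5011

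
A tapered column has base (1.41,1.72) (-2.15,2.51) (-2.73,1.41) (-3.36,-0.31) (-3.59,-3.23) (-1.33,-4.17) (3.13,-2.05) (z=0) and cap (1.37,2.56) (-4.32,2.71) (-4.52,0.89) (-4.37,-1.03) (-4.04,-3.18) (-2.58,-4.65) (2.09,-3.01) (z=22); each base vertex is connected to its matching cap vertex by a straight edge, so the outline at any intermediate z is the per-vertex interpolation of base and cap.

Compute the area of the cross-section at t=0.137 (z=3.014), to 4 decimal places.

Cross-section at t=0.137: each vertex is (1-t)·p0[i] + t·p1[i].
  v1: (1-0.137)·(1.41,1.72) + 0.137·(1.37,2.56) = (1.4045,1.8351)
  v2: (1-0.137)·(-2.15,2.51) + 0.137·(-4.32,2.71) = (-2.4473,2.5374)
  v3: (1-0.137)·(-2.73,1.41) + 0.137·(-4.52,0.89) = (-2.9752,1.3388)
  v4: (1-0.137)·(-3.36,-0.31) + 0.137·(-4.37,-1.03) = (-3.4984,-0.4086)
  v5: (1-0.137)·(-3.59,-3.23) + 0.137·(-4.04,-3.18) = (-3.6516,-3.2231)
  v6: (1-0.137)·(-1.33,-4.17) + 0.137·(-2.58,-4.65) = (-1.5013,-4.2358)
  v7: (1-0.137)·(3.13,-2.05) + 0.137·(2.09,-3.01) = (2.9875,-2.1815)
Shoelace sum Σ(x_i·y_{i+1} − x_{i+1}·y_i):
  i=1: 1.4045·2.5374 − -2.4473·1.8351 = +8.0548 (running +8.0548)
  i=2: -2.4473·1.3388 − -2.9752·2.5374 = +4.2730 (running +12.3278)
  i=3: -2.9752·-0.4086 − -3.4984·1.3388 = +5.8993 (running +18.2271)
  i=4: -3.4984·-3.2231 − -3.6516·-0.4086 = +9.7836 (running +28.0107)
  i=5: -3.6516·-4.2358 − -1.5013·-3.2231 = +10.6288 (running +38.6394)
  i=6: -1.5013·-2.1815 − 2.9875·-4.2358 = +15.9294 (running +54.5688)
  i=7: 2.9875·1.8351 − 1.4045·-2.1815 = +8.5463 (running +63.1152)
Area = |Σ|/2 = |63.1152|/2 = 31.5576

Area at t=0.137: 31.5576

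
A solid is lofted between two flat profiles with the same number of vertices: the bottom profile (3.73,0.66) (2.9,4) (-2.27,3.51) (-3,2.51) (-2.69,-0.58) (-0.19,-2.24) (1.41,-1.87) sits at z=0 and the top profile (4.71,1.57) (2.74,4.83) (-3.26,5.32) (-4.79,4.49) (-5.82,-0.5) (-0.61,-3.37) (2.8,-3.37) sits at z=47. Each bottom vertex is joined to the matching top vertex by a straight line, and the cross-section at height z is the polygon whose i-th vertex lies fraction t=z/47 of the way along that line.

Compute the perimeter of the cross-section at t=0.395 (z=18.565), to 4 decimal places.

Perimeter at t=0.395: 24.8784

Cross-section at t=0.395: each vertex is (1-t)·p0[i] + t·p1[i].
  v1: (1-0.395)·(3.73,0.66) + 0.395·(4.71,1.57) = (4.1171,1.0194)
  v2: (1-0.395)·(2.9,4) + 0.395·(2.74,4.83) = (2.8368,4.3278)
  v3: (1-0.395)·(-2.27,3.51) + 0.395·(-3.26,5.32) = (-2.6611,4.2249)
  v4: (1-0.395)·(-3,2.51) + 0.395·(-4.79,4.49) = (-3.7070,3.2921)
  v5: (1-0.395)·(-2.69,-0.58) + 0.395·(-5.82,-0.5) = (-3.9264,-0.5484)
  v6: (1-0.395)·(-0.19,-2.24) + 0.395·(-0.61,-3.37) = (-0.3559,-2.6864)
  v7: (1-0.395)·(1.41,-1.87) + 0.395·(2.8,-3.37) = (1.9590,-2.4625)
Perimeter = Σ |v_{i+1} − v_i|:
  edge 1→2: √(-1.2803² + 3.3084²) = 3.5475 (running 3.5475)
  edge 2→3: √(-5.4979² + -0.1029²) = 5.4988 (running 9.0463)
  edge 3→4: √(-1.0460² + -0.9328²) = 1.4015 (running 10.4478)
  edge 4→5: √(-0.2193² + -3.8405²) = 3.8468 (running 14.2946)
  edge 5→6: √(3.5705² + -2.1380²) = 4.1616 (running 18.4562)
  edge 6→7: √(2.3150² + 0.2238²) = 2.3257 (running 20.7820)
  edge 7→1: √(2.1581² + 3.4820²) = 4.0965 (running 24.8784)
Perimeter = 24.8784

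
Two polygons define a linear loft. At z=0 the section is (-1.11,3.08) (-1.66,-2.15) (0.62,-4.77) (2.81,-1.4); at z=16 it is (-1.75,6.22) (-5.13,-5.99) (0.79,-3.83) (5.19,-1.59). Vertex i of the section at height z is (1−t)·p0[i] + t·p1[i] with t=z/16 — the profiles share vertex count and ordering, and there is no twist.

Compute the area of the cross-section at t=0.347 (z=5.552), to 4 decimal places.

Area at t=0.347: 30.0210

Cross-section at t=0.347: each vertex is (1-t)·p0[i] + t·p1[i].
  v1: (1-0.347)·(-1.11,3.08) + 0.347·(-1.75,6.22) = (-1.3321,4.1696)
  v2: (1-0.347)·(-1.66,-2.15) + 0.347·(-5.13,-5.99) = (-2.8641,-3.4825)
  v3: (1-0.347)·(0.62,-4.77) + 0.347·(0.79,-3.83) = (0.6790,-4.4438)
  v4: (1-0.347)·(2.81,-1.4) + 0.347·(5.19,-1.59) = (3.6359,-1.4659)
Shoelace sum Σ(x_i·y_{i+1} − x_{i+1}·y_i):
  i=1: -1.3321·-3.4825 − -2.8641·4.1696 = +16.5810 (running +16.5810)
  i=2: -2.8641·-4.4438 − 0.6790·-3.4825 = +15.0921 (running +31.6731)
  i=3: 0.6790·-1.4659 − 3.6359·-4.4438 = +15.1618 (running +46.8348)
  i=4: 3.6359·4.1696 − -1.3321·-1.4659 = +13.2073 (running +60.0421)
Area = |Σ|/2 = |60.0421|/2 = 30.0210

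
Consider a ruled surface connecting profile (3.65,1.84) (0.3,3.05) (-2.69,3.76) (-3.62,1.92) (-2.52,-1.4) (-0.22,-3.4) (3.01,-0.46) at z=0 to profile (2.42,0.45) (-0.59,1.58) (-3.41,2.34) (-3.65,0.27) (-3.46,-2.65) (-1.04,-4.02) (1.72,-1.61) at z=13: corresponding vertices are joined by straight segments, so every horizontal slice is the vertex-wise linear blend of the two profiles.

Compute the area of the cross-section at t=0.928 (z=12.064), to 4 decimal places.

Area at t=0.928: 25.8318

Cross-section at t=0.928: each vertex is (1-t)·p0[i] + t·p1[i].
  v1: (1-0.928)·(3.65,1.84) + 0.928·(2.42,0.45) = (2.5086,0.5501)
  v2: (1-0.928)·(0.3,3.05) + 0.928·(-0.59,1.58) = (-0.5259,1.6858)
  v3: (1-0.928)·(-2.69,3.76) + 0.928·(-3.41,2.34) = (-3.3582,2.4422)
  v4: (1-0.928)·(-3.62,1.92) + 0.928·(-3.65,0.27) = (-3.6478,0.3888)
  v5: (1-0.928)·(-2.52,-1.4) + 0.928·(-3.46,-2.65) = (-3.3923,-2.5600)
  v6: (1-0.928)·(-0.22,-3.4) + 0.928·(-1.04,-4.02) = (-0.9810,-3.9754)
  v7: (1-0.928)·(3.01,-0.46) + 0.928·(1.72,-1.61) = (1.8129,-1.5272)
Shoelace sum Σ(x_i·y_{i+1} − x_{i+1}·y_i):
  i=1: 2.5086·1.6858 − -0.5259·0.5501 = +4.5183 (running +4.5183)
  i=2: -0.5259·2.4422 − -3.3582·1.6858 = +4.3769 (running +8.8952)
  i=3: -3.3582·0.3888 − -3.6478·2.4422 = +7.6032 (running +16.4985)
  i=4: -3.6478·-2.5600 − -3.3923·0.3888 = +10.6574 (running +27.1559)
  i=5: -3.3923·-3.9754 − -0.9810·-2.5600 = +10.9744 (running +38.1303)
  i=6: -0.9810·-1.5272 − 1.8129·-3.9754 = +8.7050 (running +46.8353)
  i=7: 1.8129·0.5501 − 2.5086·-1.5272 = +4.8283 (running +51.6636)
Area = |Σ|/2 = |51.6636|/2 = 25.8318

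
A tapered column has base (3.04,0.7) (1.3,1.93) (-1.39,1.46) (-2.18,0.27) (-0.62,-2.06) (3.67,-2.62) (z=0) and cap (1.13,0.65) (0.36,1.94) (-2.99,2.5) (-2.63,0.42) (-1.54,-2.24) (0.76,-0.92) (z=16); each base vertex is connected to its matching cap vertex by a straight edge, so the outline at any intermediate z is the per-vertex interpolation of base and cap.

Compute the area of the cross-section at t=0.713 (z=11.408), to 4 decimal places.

Cross-section at t=0.713: each vertex is (1-t)·p0[i] + t·p1[i].
  v1: (1-0.713)·(3.04,0.7) + 0.713·(1.13,0.65) = (1.6782,0.6643)
  v2: (1-0.713)·(1.3,1.93) + 0.713·(0.36,1.94) = (0.6298,1.9371)
  v3: (1-0.713)·(-1.39,1.46) + 0.713·(-2.99,2.5) = (-2.5308,2.2015)
  v4: (1-0.713)·(-2.18,0.27) + 0.713·(-2.63,0.42) = (-2.5008,0.3769)
  v5: (1-0.713)·(-0.62,-2.06) + 0.713·(-1.54,-2.24) = (-1.2760,-2.1883)
  v6: (1-0.713)·(3.67,-2.62) + 0.713·(0.76,-0.92) = (1.5952,-1.4079)
Shoelace sum Σ(x_i·y_{i+1} − x_{i+1}·y_i):
  i=1: 1.6782·1.9371 − 0.6298·0.6643 = +2.8324 (running +2.8324)
  i=2: 0.6298·2.2015 − -2.5308·1.9371 = +6.2890 (running +9.1214)
  i=3: -2.5308·0.3769 − -2.5008·2.2015 = +4.5517 (running +13.6731)
  i=4: -2.5008·-2.1883 − -1.2760·0.3769 = +5.9537 (running +19.6268)
  i=5: -1.2760·-1.4079 − 1.5952·-2.1883 = +5.2872 (running +24.9140)
  i=6: 1.5952·0.6643 − 1.6782·-1.4079 = +3.4224 (running +28.3364)
Area = |Σ|/2 = |28.3364|/2 = 14.1682

Area at t=0.713: 14.1682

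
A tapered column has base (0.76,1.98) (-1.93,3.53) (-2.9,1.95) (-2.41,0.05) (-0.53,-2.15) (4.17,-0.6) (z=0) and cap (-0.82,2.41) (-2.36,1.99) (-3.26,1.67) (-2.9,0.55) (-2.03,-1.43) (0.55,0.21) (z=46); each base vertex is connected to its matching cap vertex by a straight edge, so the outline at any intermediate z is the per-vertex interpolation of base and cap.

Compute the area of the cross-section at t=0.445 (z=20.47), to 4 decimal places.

Area at t=0.445: 14.6192

Cross-section at t=0.445: each vertex is (1-t)·p0[i] + t·p1[i].
  v1: (1-0.445)·(0.76,1.98) + 0.445·(-0.82,2.41) = (0.0569,2.1713)
  v2: (1-0.445)·(-1.93,3.53) + 0.445·(-2.36,1.99) = (-2.1213,2.8447)
  v3: (1-0.445)·(-2.9,1.95) + 0.445·(-3.26,1.67) = (-3.0602,1.8254)
  v4: (1-0.445)·(-2.41,0.05) + 0.445·(-2.9,0.55) = (-2.6280,0.2725)
  v5: (1-0.445)·(-0.53,-2.15) + 0.445·(-2.03,-1.43) = (-1.1975,-1.8296)
  v6: (1-0.445)·(4.17,-0.6) + 0.445·(0.55,0.21) = (2.5591,-0.2395)
Shoelace sum Σ(x_i·y_{i+1} − x_{i+1}·y_i):
  i=1: 0.0569·2.8447 − -2.1213·2.1713 = +4.7681 (running +4.7681)
  i=2: -2.1213·1.8254 − -3.0602·2.8447 = +4.8330 (running +9.6011)
  i=3: -3.0602·0.2725 − -2.6280·1.8254 = +3.9633 (running +13.5644)
  i=4: -2.6280·-1.8296 − -1.1975·0.2725 = +5.1346 (running +18.6990)
  i=5: -1.1975·-0.2395 − 2.5591·-1.8296 = +4.9690 (running +23.6680)
  i=6: 2.5591·2.1713 − 0.0569·-0.2395 = +5.5703 (running +29.2384)
Area = |Σ|/2 = |29.2384|/2 = 14.6192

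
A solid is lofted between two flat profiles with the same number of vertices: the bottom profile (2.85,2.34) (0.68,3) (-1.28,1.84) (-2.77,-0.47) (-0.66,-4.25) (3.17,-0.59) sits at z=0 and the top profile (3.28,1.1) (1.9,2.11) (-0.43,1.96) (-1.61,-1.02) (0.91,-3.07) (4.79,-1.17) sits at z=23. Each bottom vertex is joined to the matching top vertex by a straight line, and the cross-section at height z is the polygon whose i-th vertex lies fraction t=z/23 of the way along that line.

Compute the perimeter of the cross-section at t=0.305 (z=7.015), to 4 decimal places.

Cross-section at t=0.305: each vertex is (1-t)·p0[i] + t·p1[i].
  v1: (1-0.305)·(2.85,2.34) + 0.305·(3.28,1.1) = (2.9812,1.9618)
  v2: (1-0.305)·(0.68,3) + 0.305·(1.9,2.11) = (1.0521,2.7285)
  v3: (1-0.305)·(-1.28,1.84) + 0.305·(-0.43,1.96) = (-1.0208,1.8766)
  v4: (1-0.305)·(-2.77,-0.47) + 0.305·(-1.61,-1.02) = (-2.4162,-0.6378)
  v5: (1-0.305)·(-0.66,-4.25) + 0.305·(0.91,-3.07) = (-0.1812,-3.8901)
  v6: (1-0.305)·(3.17,-0.59) + 0.305·(4.79,-1.17) = (3.6641,-0.7669)
Perimeter = Σ |v_{i+1} − v_i|:
  edge 1→2: √(-1.9291² + 0.7667²) = 2.0758 (running 2.0758)
  edge 2→3: √(-2.0728² + -0.8519²) = 2.2411 (running 4.3169)
  edge 3→4: √(-1.3955² + -2.5144²) = 2.8756 (running 7.1926)
  edge 4→5: √(2.2351² + -3.2524²) = 3.9463 (running 11.1389)
  edge 5→6: √(3.8453² + 3.1232²) = 4.9538 (running 16.0927)
  edge 6→1: √(-0.6829² + 2.7287²) = 2.8129 (running 18.9056)
Perimeter = 18.9056

Perimeter at t=0.305: 18.9056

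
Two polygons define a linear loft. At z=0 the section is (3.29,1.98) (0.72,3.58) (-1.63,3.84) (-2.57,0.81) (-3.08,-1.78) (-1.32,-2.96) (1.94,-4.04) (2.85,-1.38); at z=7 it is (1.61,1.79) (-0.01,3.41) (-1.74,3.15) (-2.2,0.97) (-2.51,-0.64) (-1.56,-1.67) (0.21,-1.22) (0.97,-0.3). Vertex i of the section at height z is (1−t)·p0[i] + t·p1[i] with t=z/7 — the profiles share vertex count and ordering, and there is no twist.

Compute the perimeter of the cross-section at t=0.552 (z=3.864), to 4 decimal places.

Perimeter at t=0.552: 18.1130

Cross-section at t=0.552: each vertex is (1-t)·p0[i] + t·p1[i].
  v1: (1-0.552)·(3.29,1.98) + 0.552·(1.61,1.79) = (2.3626,1.8751)
  v2: (1-0.552)·(0.72,3.58) + 0.552·(-0.01,3.41) = (0.3170,3.4862)
  v3: (1-0.552)·(-1.63,3.84) + 0.552·(-1.74,3.15) = (-1.6907,3.4591)
  v4: (1-0.552)·(-2.57,0.81) + 0.552·(-2.2,0.97) = (-2.3658,0.8983)
  v5: (1-0.552)·(-3.08,-1.78) + 0.552·(-2.51,-0.64) = (-2.7654,-1.1507)
  v6: (1-0.552)·(-1.32,-2.96) + 0.552·(-1.56,-1.67) = (-1.4525,-2.2479)
  v7: (1-0.552)·(1.94,-4.04) + 0.552·(0.21,-1.22) = (0.9850,-2.4834)
  v8: (1-0.552)·(2.85,-1.38) + 0.552·(0.97,-0.3) = (1.8122,-0.7838)
Perimeter = Σ |v_{i+1} − v_i|:
  edge 1→2: √(-2.0456² + 1.6110²) = 2.6038 (running 2.6038)
  edge 2→3: √(-2.0078² + -0.0270²) = 2.0079 (running 4.6118)
  edge 3→4: √(-0.6750² + -2.5608²) = 2.6483 (running 7.2600)
  edge 4→5: √(-0.3996² + -2.0490²) = 2.0876 (running 9.3477)
  edge 5→6: √(1.3129² + -1.0972²) = 1.7110 (running 11.0587)
  edge 6→7: √(2.4375² + -0.2354²) = 2.4489 (running 13.5075)
  edge 7→8: √(0.8272² + 1.6995²) = 1.8901 (running 15.3977)
  edge 8→1: √(0.5504² + 2.6590²) = 2.7153 (running 18.1130)
Perimeter = 18.1130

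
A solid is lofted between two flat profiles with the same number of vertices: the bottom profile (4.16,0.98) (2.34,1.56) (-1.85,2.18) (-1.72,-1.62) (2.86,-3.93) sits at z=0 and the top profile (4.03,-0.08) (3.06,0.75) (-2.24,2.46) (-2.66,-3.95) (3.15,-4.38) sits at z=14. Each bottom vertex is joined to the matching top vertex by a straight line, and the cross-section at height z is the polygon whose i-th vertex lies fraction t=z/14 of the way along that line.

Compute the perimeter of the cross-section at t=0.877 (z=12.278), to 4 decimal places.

Cross-section at t=0.877: each vertex is (1-t)·p0[i] + t·p1[i].
  v1: (1-0.877)·(4.16,0.98) + 0.877·(4.03,-0.08) = (4.0460,0.0504)
  v2: (1-0.877)·(2.34,1.56) + 0.877·(3.06,0.75) = (2.9714,0.8496)
  v3: (1-0.877)·(-1.85,2.18) + 0.877·(-2.24,2.46) = (-2.1920,2.4256)
  v4: (1-0.877)·(-1.72,-1.62) + 0.877·(-2.66,-3.95) = (-2.5444,-3.6634)
  v5: (1-0.877)·(2.86,-3.93) + 0.877·(3.15,-4.38) = (3.1143,-4.3247)
Perimeter = Σ |v_{i+1} − v_i|:
  edge 1→2: √(-1.0745² + 0.7993²) = 1.3392 (running 1.3392)
  edge 2→3: √(-5.1635² + 1.5759²) = 5.3986 (running 6.7378)
  edge 3→4: √(-0.3523² + -6.0890²) = 6.0992 (running 12.8370)
  edge 4→5: √(5.6587² + -0.6612²) = 5.6972 (running 18.5342)
  edge 5→1: √(0.9317² + 4.3750²) = 4.4731 (running 23.0073)
Perimeter = 23.0073

Perimeter at t=0.877: 23.0073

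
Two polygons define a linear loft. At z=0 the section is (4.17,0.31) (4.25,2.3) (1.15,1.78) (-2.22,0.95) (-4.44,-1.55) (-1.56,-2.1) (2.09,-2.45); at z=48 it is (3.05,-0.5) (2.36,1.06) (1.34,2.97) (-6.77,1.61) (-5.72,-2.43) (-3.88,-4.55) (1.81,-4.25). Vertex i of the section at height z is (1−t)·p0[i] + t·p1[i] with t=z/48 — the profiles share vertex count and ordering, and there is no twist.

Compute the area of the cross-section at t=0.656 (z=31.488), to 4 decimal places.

Cross-section at t=0.656: each vertex is (1-t)·p0[i] + t·p1[i].
  v1: (1-0.656)·(4.17,0.31) + 0.656·(3.05,-0.5) = (3.4353,-0.2214)
  v2: (1-0.656)·(4.25,2.3) + 0.656·(2.36,1.06) = (3.0102,1.4866)
  v3: (1-0.656)·(1.15,1.78) + 0.656·(1.34,2.97) = (1.2746,2.5606)
  v4: (1-0.656)·(-2.22,0.95) + 0.656·(-6.77,1.61) = (-5.2048,1.3830)
  v5: (1-0.656)·(-4.44,-1.55) + 0.656·(-5.72,-2.43) = (-5.2797,-2.1273)
  v6: (1-0.656)·(-1.56,-2.1) + 0.656·(-3.88,-4.55) = (-3.0819,-3.7072)
  v7: (1-0.656)·(2.09,-2.45) + 0.656·(1.81,-4.25) = (1.9063,-3.6308)
Shoelace sum Σ(x_i·y_{i+1} − x_{i+1}·y_i):
  i=1: 3.4353·1.4866 − 3.0102·-0.2214 = +5.7731 (running +5.7731)
  i=2: 3.0102·2.5606 − 1.2746·1.4866 = +5.8131 (running +11.5862)
  i=3: 1.2746·1.3830 − -5.2048·2.5606 = +15.0904 (running +26.6766)
  i=4: -5.2048·-2.1273 − -5.2797·1.3830 = +18.3737 (running +45.0502)
  i=5: -5.2797·-3.7072 − -3.0819·-2.1273 = +13.0167 (running +58.0670)
  i=6: -3.0819·-3.6308 − 1.9063·-3.7072 = +18.2569 (running +76.3239)
  i=7: 1.9063·-0.2214 − 3.4353·-3.6308 = +12.0508 (running +88.3747)
Area = |Σ|/2 = |88.3747|/2 = 44.1874

Area at t=0.656: 44.1874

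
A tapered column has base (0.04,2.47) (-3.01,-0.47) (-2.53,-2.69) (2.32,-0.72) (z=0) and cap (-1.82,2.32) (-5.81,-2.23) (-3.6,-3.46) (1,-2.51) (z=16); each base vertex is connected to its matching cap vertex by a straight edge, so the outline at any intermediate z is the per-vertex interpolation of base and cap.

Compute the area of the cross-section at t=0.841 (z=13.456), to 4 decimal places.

Cross-section at t=0.841: each vertex is (1-t)·p0[i] + t·p1[i].
  v1: (1-0.841)·(0.04,2.47) + 0.841·(-1.82,2.32) = (-1.5243,2.3438)
  v2: (1-0.841)·(-3.01,-0.47) + 0.841·(-5.81,-2.23) = (-5.3648,-1.9502)
  v3: (1-0.841)·(-2.53,-2.69) + 0.841·(-3.6,-3.46) = (-3.4299,-3.3376)
  v4: (1-0.841)·(2.32,-0.72) + 0.841·(1,-2.51) = (1.2099,-2.2254)
Shoelace sum Σ(x_i·y_{i+1} − x_{i+1}·y_i):
  i=1: -1.5243·-1.9502 − -5.3648·2.3438 = +15.5468 (running +15.5468)
  i=2: -5.3648·-3.3376 − -3.4299·-1.9502 = +11.2166 (running +26.7634)
  i=3: -3.4299·-2.2254 − 1.2099·-3.3376 = +11.6709 (running +38.4343)
  i=4: 1.2099·2.3438 − -1.5243·-2.2254 = -0.5563 (running +37.8780)
Area = |Σ|/2 = |37.8780|/2 = 18.9390

Area at t=0.841: 18.9390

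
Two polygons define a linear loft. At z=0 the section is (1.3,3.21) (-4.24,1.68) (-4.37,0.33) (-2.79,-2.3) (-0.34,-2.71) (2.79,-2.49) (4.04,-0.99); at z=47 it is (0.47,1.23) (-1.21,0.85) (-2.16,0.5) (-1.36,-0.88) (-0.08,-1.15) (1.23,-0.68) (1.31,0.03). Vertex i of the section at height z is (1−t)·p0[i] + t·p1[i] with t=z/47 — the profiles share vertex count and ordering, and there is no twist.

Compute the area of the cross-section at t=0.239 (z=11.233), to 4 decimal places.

Cross-section at t=0.239: each vertex is (1-t)·p0[i] + t·p1[i].
  v1: (1-0.239)·(1.3,3.21) + 0.239·(0.47,1.23) = (1.1016,2.7368)
  v2: (1-0.239)·(-4.24,1.68) + 0.239·(-1.21,0.85) = (-3.5158,1.4816)
  v3: (1-0.239)·(-4.37,0.33) + 0.239·(-2.16,0.5) = (-3.8418,0.3706)
  v4: (1-0.239)·(-2.79,-2.3) + 0.239·(-1.36,-0.88) = (-2.4482,-1.9606)
  v5: (1-0.239)·(-0.34,-2.71) + 0.239·(-0.08,-1.15) = (-0.2779,-2.3372)
  v6: (1-0.239)·(2.79,-2.49) + 0.239·(1.23,-0.68) = (2.4172,-2.0574)
  v7: (1-0.239)·(4.04,-0.99) + 0.239·(1.31,0.03) = (3.3875,-0.7462)
Shoelace sum Σ(x_i·y_{i+1} − x_{i+1}·y_i):
  i=1: 1.1016·1.4816 − -3.5158·2.7368 = +11.2543 (running +11.2543)
  i=2: -3.5158·0.3706 − -3.8418·1.4816 = +4.3891 (running +15.6433)
  i=3: -3.8418·-1.9606 − -2.4482·0.3706 = +8.4397 (running +24.0830)
  i=4: -2.4482·-2.3372 − -0.2779·-1.9606 = +5.1771 (running +29.2602)
  i=5: -0.2779·-2.0574 − 2.4172·-2.3372 = +6.2210 (running +35.4811)
  i=6: 2.4172·-0.7462 − 3.3875·-2.0574 = +5.1658 (running +40.6469)
  i=7: 3.3875·2.7368 − 1.1016·-0.7462 = +10.0930 (running +50.7399)
Area = |Σ|/2 = |50.7399|/2 = 25.3700

Area at t=0.239: 25.3700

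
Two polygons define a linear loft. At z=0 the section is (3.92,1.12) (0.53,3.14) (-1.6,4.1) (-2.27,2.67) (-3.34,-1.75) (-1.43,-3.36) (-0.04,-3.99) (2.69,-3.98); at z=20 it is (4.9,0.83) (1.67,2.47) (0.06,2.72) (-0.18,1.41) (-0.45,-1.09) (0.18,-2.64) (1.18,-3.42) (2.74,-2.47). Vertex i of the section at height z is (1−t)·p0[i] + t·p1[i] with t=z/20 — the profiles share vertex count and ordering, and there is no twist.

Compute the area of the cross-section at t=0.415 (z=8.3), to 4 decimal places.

Area at t=0.415: 31.3645

Cross-section at t=0.415: each vertex is (1-t)·p0[i] + t·p1[i].
  v1: (1-0.415)·(3.92,1.12) + 0.415·(4.9,0.83) = (4.3267,0.9996)
  v2: (1-0.415)·(0.53,3.14) + 0.415·(1.67,2.47) = (1.0031,2.8620)
  v3: (1-0.415)·(-1.6,4.1) + 0.415·(0.06,2.72) = (-0.9111,3.5273)
  v4: (1-0.415)·(-2.27,2.67) + 0.415·(-0.18,1.41) = (-1.4026,2.1471)
  v5: (1-0.415)·(-3.34,-1.75) + 0.415·(-0.45,-1.09) = (-2.1406,-1.4761)
  v6: (1-0.415)·(-1.43,-3.36) + 0.415·(0.18,-2.64) = (-0.7618,-3.0612)
  v7: (1-0.415)·(-0.04,-3.99) + 0.415·(1.18,-3.42) = (0.4663,-3.7534)
  v8: (1-0.415)·(2.69,-3.98) + 0.415·(2.74,-2.47) = (2.7107,-3.3533)
Shoelace sum Σ(x_i·y_{i+1} − x_{i+1}·y_i):
  i=1: 4.3267·2.8620 − 1.0031·0.9996 = +11.3801 (running +11.3801)
  i=2: 1.0031·3.5273 − -0.9111·2.8620 = +6.1458 (running +17.5258)
  i=3: -0.9111·2.1471 − -1.4026·3.5273 = +2.9913 (running +20.5172)
  i=4: -1.4026·-1.4761 − -2.1406·2.1471 = +6.6666 (running +27.1838)
  i=5: -2.1406·-3.0612 − -0.7618·-1.4761 = +5.4284 (running +32.6122)
  i=6: -0.7618·-3.7534 − 0.4663·-3.0612 = +4.2870 (running +36.8992)
  i=7: 0.4663·-3.3533 − 2.7107·-3.7534 = +8.6110 (running +45.5102)
  i=8: 2.7107·0.9996 − 4.3267·-3.3533 = +17.2187 (running +62.7289)
Area = |Σ|/2 = |62.7289|/2 = 31.3645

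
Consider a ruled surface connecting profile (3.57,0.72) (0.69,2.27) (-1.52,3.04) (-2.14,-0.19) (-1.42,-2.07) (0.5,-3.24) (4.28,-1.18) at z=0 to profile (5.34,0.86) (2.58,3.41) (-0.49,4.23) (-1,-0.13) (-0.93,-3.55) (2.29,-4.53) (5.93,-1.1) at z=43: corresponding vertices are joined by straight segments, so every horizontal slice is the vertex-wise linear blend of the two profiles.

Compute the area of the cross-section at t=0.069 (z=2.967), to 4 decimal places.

Cross-section at t=0.069: each vertex is (1-t)·p0[i] + t·p1[i].
  v1: (1-0.069)·(3.57,0.72) + 0.069·(5.34,0.86) = (3.6921,0.7297)
  v2: (1-0.069)·(0.69,2.27) + 0.069·(2.58,3.41) = (0.8204,2.3487)
  v3: (1-0.069)·(-1.52,3.04) + 0.069·(-0.49,4.23) = (-1.4489,3.1221)
  v4: (1-0.069)·(-2.14,-0.19) + 0.069·(-1,-0.13) = (-2.0613,-0.1859)
  v5: (1-0.069)·(-1.42,-2.07) + 0.069·(-0.93,-3.55) = (-1.3862,-2.1721)
  v6: (1-0.069)·(0.5,-3.24) + 0.069·(2.29,-4.53) = (0.6235,-3.3290)
  v7: (1-0.069)·(4.28,-1.18) + 0.069·(5.93,-1.1) = (4.3939,-1.1745)
Shoelace sum Σ(x_i·y_{i+1} − x_{i+1}·y_i):
  i=1: 3.6921·2.3487 − 0.8204·0.7297 = +8.0729 (running +8.0729)
  i=2: 0.8204·3.1221 − -1.4489·2.3487 = +5.9645 (running +14.0374)
  i=3: -1.4489·-0.1859 − -2.0613·3.1221 = +6.7050 (running +20.7424)
  i=4: -2.0613·-2.1721 − -1.3862·-0.1859 = +4.2198 (running +24.9623)
  i=5: -1.3862·-3.3290 − 0.6235·-2.1721 = +5.9690 (running +30.9312)
  i=6: 0.6235·-1.1745 − 4.3939·-3.3290 = +13.8949 (running +44.8261)
  i=7: 4.3939·0.7297 − 3.6921·-1.1745 = +7.5423 (running +52.3685)
Area = |Σ|/2 = |52.3685|/2 = 26.1842

Area at t=0.069: 26.1842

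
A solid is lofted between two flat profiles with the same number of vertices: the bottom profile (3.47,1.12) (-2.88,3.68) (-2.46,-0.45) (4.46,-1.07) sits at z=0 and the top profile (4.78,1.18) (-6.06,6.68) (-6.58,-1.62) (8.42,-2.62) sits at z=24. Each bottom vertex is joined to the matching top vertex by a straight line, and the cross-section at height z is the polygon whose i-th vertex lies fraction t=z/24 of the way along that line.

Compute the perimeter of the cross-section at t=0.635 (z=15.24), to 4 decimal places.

Cross-section at t=0.635: each vertex is (1-t)·p0[i] + t·p1[i].
  v1: (1-0.635)·(3.47,1.12) + 0.635·(4.78,1.18) = (4.3018,1.1581)
  v2: (1-0.635)·(-2.88,3.68) + 0.635·(-6.06,6.68) = (-4.8993,5.5850)
  v3: (1-0.635)·(-2.46,-0.45) + 0.635·(-6.58,-1.62) = (-5.0762,-1.1930)
  v4: (1-0.635)·(4.46,-1.07) + 0.635·(8.42,-2.62) = (6.9746,-2.0543)
Perimeter = Σ |v_{i+1} − v_i|:
  edge 1→2: √(-9.2011² + 4.4269²) = 10.2107 (running 10.2107)
  edge 2→3: √(-0.1769² + -6.7779²) = 6.7803 (running 16.9910)
  edge 3→4: √(12.0508² + -0.8613²) = 12.0815 (running 29.0725)
  edge 4→1: √(-2.6728² + 3.2124²) = 4.1788 (running 33.2514)
Perimeter = 33.2514

Perimeter at t=0.635: 33.2514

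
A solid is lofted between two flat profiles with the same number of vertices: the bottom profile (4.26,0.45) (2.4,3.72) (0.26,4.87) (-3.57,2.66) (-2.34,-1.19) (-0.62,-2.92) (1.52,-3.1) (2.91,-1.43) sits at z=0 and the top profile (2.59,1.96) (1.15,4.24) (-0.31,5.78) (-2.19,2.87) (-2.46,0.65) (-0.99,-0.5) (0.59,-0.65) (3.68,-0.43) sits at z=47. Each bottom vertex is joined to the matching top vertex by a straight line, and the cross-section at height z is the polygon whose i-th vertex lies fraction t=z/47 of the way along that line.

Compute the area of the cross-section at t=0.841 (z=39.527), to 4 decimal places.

Cross-section at t=0.841: each vertex is (1-t)·p0[i] + t·p1[i].
  v1: (1-0.841)·(4.26,0.45) + 0.841·(2.59,1.96) = (2.8555,1.7199)
  v2: (1-0.841)·(2.4,3.72) + 0.841·(1.15,4.24) = (1.3487,4.1573)
  v3: (1-0.841)·(0.26,4.87) + 0.841·(-0.31,5.78) = (-0.2194,5.6353)
  v4: (1-0.841)·(-3.57,2.66) + 0.841·(-2.19,2.87) = (-2.4094,2.8366)
  v5: (1-0.841)·(-2.34,-1.19) + 0.841·(-2.46,0.65) = (-2.4409,0.3574)
  v6: (1-0.841)·(-0.62,-2.92) + 0.841·(-0.99,-0.5) = (-0.9312,-0.8848)
  v7: (1-0.841)·(1.52,-3.1) + 0.841·(0.59,-0.65) = (0.7379,-1.0396)
  v8: (1-0.841)·(2.91,-1.43) + 0.841·(3.68,-0.43) = (3.5576,-0.5890)
Shoelace sum Σ(x_i·y_{i+1} − x_{i+1}·y_i):
  i=1: 2.8555·4.1573 − 1.3487·1.7199 = +9.5516 (running +9.5516)
  i=2: 1.3487·5.6353 − -0.2194·4.1573 = +8.5126 (running +18.0642)
  i=3: -0.2194·2.8366 − -2.4094·5.6353 = +12.9556 (running +31.0198)
  i=4: -2.4094·0.3574 − -2.4409·2.8366 = +6.0627 (running +37.0825)
  i=5: -2.4409·-0.8848 − -0.9312·0.3574 = +2.4925 (running +39.5750)
  i=6: -0.9312·-1.0396 − 0.7379·-0.8848 = +1.6209 (running +41.1959)
  i=7: 0.7379·-0.5890 − 3.5576·-1.0396 = +3.2637 (running +44.4595)
  i=8: 3.5576·1.7199 − 2.8555·-0.5890 = +7.8006 (running +52.2602)
Area = |Σ|/2 = |52.2602|/2 = 26.1301

Area at t=0.841: 26.1301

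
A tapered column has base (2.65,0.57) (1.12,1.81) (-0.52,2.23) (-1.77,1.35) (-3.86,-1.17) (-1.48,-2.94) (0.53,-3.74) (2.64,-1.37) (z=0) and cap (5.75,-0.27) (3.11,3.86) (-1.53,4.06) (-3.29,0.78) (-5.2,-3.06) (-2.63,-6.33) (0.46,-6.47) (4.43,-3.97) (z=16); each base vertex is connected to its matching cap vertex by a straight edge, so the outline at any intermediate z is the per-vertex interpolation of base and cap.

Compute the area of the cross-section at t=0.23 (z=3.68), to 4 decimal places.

Cross-section at t=0.23: each vertex is (1-t)·p0[i] + t·p1[i].
  v1: (1-0.23)·(2.65,0.57) + 0.23·(5.75,-0.27) = (3.3630,0.3768)
  v2: (1-0.23)·(1.12,1.81) + 0.23·(3.11,3.86) = (1.5777,2.2815)
  v3: (1-0.23)·(-0.52,2.23) + 0.23·(-1.53,4.06) = (-0.7523,2.6509)
  v4: (1-0.23)·(-1.77,1.35) + 0.23·(-3.29,0.78) = (-2.1196,1.2189)
  v5: (1-0.23)·(-3.86,-1.17) + 0.23·(-5.2,-3.06) = (-4.1682,-1.6047)
  v6: (1-0.23)·(-1.48,-2.94) + 0.23·(-2.63,-6.33) = (-1.7445,-3.7197)
  v7: (1-0.23)·(0.53,-3.74) + 0.23·(0.46,-6.47) = (0.5139,-4.3679)
  v8: (1-0.23)·(2.64,-1.37) + 0.23·(4.43,-3.97) = (3.0517,-1.9680)
Shoelace sum Σ(x_i·y_{i+1} − x_{i+1}·y_i):
  i=1: 3.3630·2.2815 − 1.5777·0.3768 = +7.0782 (running +7.0782)
  i=2: 1.5777·2.6509 − -0.7523·2.2815 = +5.8987 (running +12.9769)
  i=3: -0.7523·1.2189 − -2.1196·2.6509 = +4.7019 (running +17.6788)
  i=4: -2.1196·-1.6047 − -4.1682·1.2189 = +8.4819 (running +26.1607)
  i=5: -4.1682·-3.7197 − -1.7445·-1.6047 = +12.7051 (running +38.8658)
  i=6: -1.7445·-4.3679 − 0.5139·-3.7197 = +9.5314 (running +48.3971)
  i=7: 0.5139·-1.9680 − 3.0517·-4.3679 = +12.3182 (running +60.7153)
  i=8: 3.0517·0.3768 − 3.3630·-1.9680 = +7.7683 (running +68.4836)
Area = |Σ|/2 = |68.4836|/2 = 34.2418

Area at t=0.23: 34.2418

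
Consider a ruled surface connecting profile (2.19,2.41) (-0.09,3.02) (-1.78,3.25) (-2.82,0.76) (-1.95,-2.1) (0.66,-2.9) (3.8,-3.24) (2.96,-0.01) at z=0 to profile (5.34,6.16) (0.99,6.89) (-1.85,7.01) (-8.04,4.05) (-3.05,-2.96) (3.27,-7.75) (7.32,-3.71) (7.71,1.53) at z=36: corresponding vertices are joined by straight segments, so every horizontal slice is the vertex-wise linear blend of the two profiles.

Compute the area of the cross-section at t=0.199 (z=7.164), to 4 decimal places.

Cross-section at t=0.199: each vertex is (1-t)·p0[i] + t·p1[i].
  v1: (1-0.199)·(2.19,2.41) + 0.199·(5.34,6.16) = (2.8168,3.1562)
  v2: (1-0.199)·(-0.09,3.02) + 0.199·(0.99,6.89) = (0.1249,3.7901)
  v3: (1-0.199)·(-1.78,3.25) + 0.199·(-1.85,7.01) = (-1.7939,3.9982)
  v4: (1-0.199)·(-2.82,0.76) + 0.199·(-8.04,4.05) = (-3.8588,1.4147)
  v5: (1-0.199)·(-1.95,-2.1) + 0.199·(-3.05,-2.96) = (-2.1689,-2.2711)
  v6: (1-0.199)·(0.66,-2.9) + 0.199·(3.27,-7.75) = (1.1794,-3.8651)
  v7: (1-0.199)·(3.8,-3.24) + 0.199·(7.32,-3.71) = (4.5005,-3.3335)
  v8: (1-0.199)·(2.96,-0.01) + 0.199·(7.71,1.53) = (3.9052,0.2965)
Shoelace sum Σ(x_i·y_{i+1} − x_{i+1}·y_i):
  i=1: 2.8168·3.7901 − 0.1249·3.1562 = +10.2819 (running +10.2819)
  i=2: 0.1249·3.9982 − -1.7939·3.7901 = +7.2987 (running +17.5806)
  i=3: -1.7939·1.4147 − -3.8588·3.9982 = +12.8904 (running +30.4711)
  i=4: -3.8588·-2.2711 − -2.1689·1.4147 = +11.8322 (running +42.3033)
  i=5: -2.1689·-3.8651 − 1.1794·-2.2711 = +11.0617 (running +53.3650)
  i=6: 1.1794·-3.3335 − 4.5005·-3.8651 = +13.4635 (running +66.8285)
  i=7: 4.5005·0.2965 − 3.9052·-3.3335 = +14.3525 (running +81.1809)
  i=8: 3.9052·3.1562 − 2.8168·0.2965 = +11.4909 (running +92.6718)
Area = |Σ|/2 = |92.6718|/2 = 46.3359

Area at t=0.199: 46.3359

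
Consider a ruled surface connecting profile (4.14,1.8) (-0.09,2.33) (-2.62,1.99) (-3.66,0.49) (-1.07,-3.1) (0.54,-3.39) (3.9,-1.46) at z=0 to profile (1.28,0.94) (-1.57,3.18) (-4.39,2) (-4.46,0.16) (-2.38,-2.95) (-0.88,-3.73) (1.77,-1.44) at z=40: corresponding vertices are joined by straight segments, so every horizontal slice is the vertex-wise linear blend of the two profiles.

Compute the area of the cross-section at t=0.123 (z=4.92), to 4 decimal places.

Cross-section at t=0.123: each vertex is (1-t)·p0[i] + t·p1[i].
  v1: (1-0.123)·(4.14,1.8) + 0.123·(1.28,0.94) = (3.7882,1.6942)
  v2: (1-0.123)·(-0.09,2.33) + 0.123·(-1.57,3.18) = (-0.2720,2.4346)
  v3: (1-0.123)·(-2.62,1.99) + 0.123·(-4.39,2) = (-2.8377,1.9912)
  v4: (1-0.123)·(-3.66,0.49) + 0.123·(-4.46,0.16) = (-3.7584,0.4494)
  v5: (1-0.123)·(-1.07,-3.1) + 0.123·(-2.38,-2.95) = (-1.2311,-3.0816)
  v6: (1-0.123)·(0.54,-3.39) + 0.123·(-0.88,-3.73) = (0.3653,-3.4318)
  v7: (1-0.123)·(3.9,-1.46) + 0.123·(1.77,-1.44) = (3.6380,-1.4575)
Shoelace sum Σ(x_i·y_{i+1} − x_{i+1}·y_i):
  i=1: 3.7882·2.4346 − -0.2720·1.6942 = +9.6835 (running +9.6835)
  i=2: -0.2720·1.9912 − -2.8377·2.4346 = +6.3669 (running +16.0504)
  i=3: -2.8377·0.4494 − -3.7584·1.9912 = +6.2085 (running +22.2589)
  i=4: -3.7584·-3.0816 − -1.2311·0.4494 = +12.1350 (running +34.3939)
  i=5: -1.2311·-3.4318 − 0.3653·-3.0816 = +5.3508 (running +39.7447)
  i=6: 0.3653·-1.4575 − 3.6380·-3.4318 = +11.9525 (running +51.6972)
  i=7: 3.6380·1.6942 − 3.7882·-1.4575 = +11.6851 (running +63.3823)
Area = |Σ|/2 = |63.3823|/2 = 31.6911

Area at t=0.123: 31.6911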